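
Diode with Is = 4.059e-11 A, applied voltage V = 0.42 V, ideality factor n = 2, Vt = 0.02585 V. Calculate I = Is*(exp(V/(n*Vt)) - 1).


Step 1: V/(n*Vt) = 0.42/(2*0.02585) = 8.1238
Step 2: exp(8.1238) = 3.3738e+03
Step 3: I = 4.059e-11 * (3.3738e+03 - 1) = 1.37e-07 A

1.37e-07


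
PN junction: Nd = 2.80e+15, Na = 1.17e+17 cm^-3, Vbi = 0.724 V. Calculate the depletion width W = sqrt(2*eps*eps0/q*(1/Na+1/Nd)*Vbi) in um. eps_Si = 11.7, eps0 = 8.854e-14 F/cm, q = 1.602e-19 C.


Step 1: 1/Na + 1/Nd = 1/1.17e+17 + 1/2.80e+15 = 3.65690e-16
Step 2: 2*eps*eps0/q = 2*11.7*8.854e-14/1.602e-19 = 1.293281e+07
Step 3: W^2 = 1.293281e+07 * 3.65690e-16 * 0.724 = 3.42409e-09
Step 4: W = sqrt(3.42409e-09) = 5.852e-05 cm = 0.5852 um

0.5852


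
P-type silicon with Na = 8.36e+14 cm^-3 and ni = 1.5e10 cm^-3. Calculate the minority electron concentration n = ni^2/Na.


Step 1: Majority hole concentration p ≈ Na = 8.36e+14 cm^-3
Step 2: n = ni^2 / Na = (1.5e10)^2 / 8.36e+14
Step 3: n = 2.69e+05 cm^-3

2.69e+05


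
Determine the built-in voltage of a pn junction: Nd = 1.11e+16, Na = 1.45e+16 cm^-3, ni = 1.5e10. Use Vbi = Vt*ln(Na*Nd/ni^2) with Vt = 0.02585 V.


Step 1: Compute Na*Nd/ni^2 = 1.45e+16 * 1.11e+16 / (1.5e10)^2 = 7.1533e+11
Step 2: ln(7.1533e+11) = 27.2960
Step 3: Vbi = 0.02585 * 27.2960 = 0.706 V

0.706


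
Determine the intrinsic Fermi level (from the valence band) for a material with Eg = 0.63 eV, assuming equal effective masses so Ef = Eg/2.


Step 1: For an intrinsic semiconductor, the Fermi level sits at midgap.
Step 2: Ef = Eg / 2 = 0.63 / 2 = 0.315 eV

0.315


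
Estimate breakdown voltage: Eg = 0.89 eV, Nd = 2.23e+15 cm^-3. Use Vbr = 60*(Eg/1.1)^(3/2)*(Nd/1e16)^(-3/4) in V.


Step 1: Eg/1.1 = 0.89/1.1 = 0.809091
Step 2: (Eg/1.1)^1.5 = 0.809091^1.5 = 0.727773
Step 3: (Nd/1e16)^(-0.75) = (0.223)^(-0.75) = 3.081565
Step 4: Vbr = 60 * 0.727773 * 3.081565 = 134.6 V

134.6


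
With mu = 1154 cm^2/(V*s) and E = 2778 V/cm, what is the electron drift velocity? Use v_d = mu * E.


Step 1: v_d = mu * E
Step 2: v_d = 1154 * 2778 = 3205812
Step 3: v_d = 3.21e+06 cm/s

3.21e+06


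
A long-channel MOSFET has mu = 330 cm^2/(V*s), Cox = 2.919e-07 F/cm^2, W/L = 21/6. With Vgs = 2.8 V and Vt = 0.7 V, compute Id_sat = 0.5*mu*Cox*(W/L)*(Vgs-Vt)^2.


Step 1: Overdrive voltage Vov = Vgs - Vt = 2.8 - 0.7 = 2.1 V
Step 2: W/L = 21/6 = 3.5
Step 3: Id = 0.5 * 330 * 2.919e-07 * 3.5 * 2.1^2
Step 4: Id = 7.43e-04 A

7.43e-04


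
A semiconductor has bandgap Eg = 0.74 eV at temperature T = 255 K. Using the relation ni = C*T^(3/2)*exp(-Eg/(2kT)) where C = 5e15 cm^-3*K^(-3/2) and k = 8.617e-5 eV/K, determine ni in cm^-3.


Step 1: Compute kT = 8.617e-5 * 255 = 0.02197335 eV
Step 2: Exponent = -Eg/(2kT) = -0.74/(2*0.02197335) = -16.83858
Step 3: T^(3/2) = 255^1.5 = 4072.02
Step 4: ni = 5e15 * 4072.02 * exp(-16.83858) = 9.91e+11 cm^-3

9.91e+11


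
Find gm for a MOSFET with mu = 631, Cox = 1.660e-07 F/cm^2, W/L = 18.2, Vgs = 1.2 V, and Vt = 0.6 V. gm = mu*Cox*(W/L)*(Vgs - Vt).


Step 1: Vov = Vgs - Vt = 1.2 - 0.6 = 0.6 V
Step 2: gm = mu * Cox * (W/L) * Vov
Step 3: gm = 631 * 1.660e-07 * 18.2 * 0.6 = 1.14e-03 S

1.14e-03


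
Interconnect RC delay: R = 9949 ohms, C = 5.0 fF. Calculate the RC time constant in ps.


Step 1: tau = R * C
Step 2: tau = 9949 * 5.0 fF = 9949 * 5.0e-15 F
Step 3: tau = 4.9745e-11 s = 49.745 ps

49.745


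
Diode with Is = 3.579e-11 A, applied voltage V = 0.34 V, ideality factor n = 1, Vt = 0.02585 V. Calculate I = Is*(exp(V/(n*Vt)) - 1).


Step 1: V/(n*Vt) = 0.34/(1*0.02585) = 13.1528
Step 2: exp(13.1528) = 5.1545e+05
Step 3: I = 3.579e-11 * (5.1545e+05 - 1) = 1.84e-05 A

1.84e-05


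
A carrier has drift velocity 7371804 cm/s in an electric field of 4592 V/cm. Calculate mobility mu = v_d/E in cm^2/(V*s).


Step 1: mu = v_d / E
Step 2: mu = 7371804 / 4592
Step 3: mu = 1605.36 cm^2/(V*s)

1605.36


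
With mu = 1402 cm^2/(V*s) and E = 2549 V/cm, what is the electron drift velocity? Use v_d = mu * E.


Step 1: v_d = mu * E
Step 2: v_d = 1402 * 2549 = 3573698
Step 3: v_d = 3.57e+06 cm/s

3.57e+06


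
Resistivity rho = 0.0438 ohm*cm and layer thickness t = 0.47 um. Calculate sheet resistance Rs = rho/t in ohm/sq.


Step 1: Convert thickness to cm: t = 0.47 um = 4.7000e-05 cm
Step 2: Rs = rho / t = 0.0438 / 4.7000e-05
Step 3: Rs = 931.9 ohm/sq

931.9


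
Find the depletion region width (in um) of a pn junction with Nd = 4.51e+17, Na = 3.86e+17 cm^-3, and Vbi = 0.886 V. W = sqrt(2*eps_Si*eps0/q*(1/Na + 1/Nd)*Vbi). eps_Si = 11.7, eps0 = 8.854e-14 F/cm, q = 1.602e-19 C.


Step 1: 1/Na + 1/Nd = 1/3.86e+17 + 1/4.51e+17 = 4.80797e-18
Step 2: 2*eps*eps0/q = 2*11.7*8.854e-14/1.602e-19 = 1.293281e+07
Step 3: W^2 = 1.293281e+07 * 4.80797e-18 * 0.886 = 5.50920e-11
Step 4: W = sqrt(5.50920e-11) = 7.422e-06 cm = 0.07422 um

0.07422


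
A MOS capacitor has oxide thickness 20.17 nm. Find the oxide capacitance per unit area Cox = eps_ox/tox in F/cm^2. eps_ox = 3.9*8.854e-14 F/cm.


Step 1: eps_ox = 3.9 * 8.854e-14 = 3.45306e-13 F/cm
Step 2: tox in cm = 20.17 nm * 1e-7 = 2.0170e-06 cm
Step 3: Cox = 3.45306e-13 / 2.0170e-06 = 1.71e-07 F/cm^2

1.71e-07


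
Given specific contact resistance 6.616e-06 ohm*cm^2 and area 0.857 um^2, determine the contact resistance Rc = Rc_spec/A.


Step 1: Convert area to cm^2: 0.857 um^2 = 8.5700e-09 cm^2
Step 2: Rc = Rc_spec / A = 6.616e-06 / 8.5700e-09
Step 3: Rc = 7.72e+02 ohms

7.72e+02


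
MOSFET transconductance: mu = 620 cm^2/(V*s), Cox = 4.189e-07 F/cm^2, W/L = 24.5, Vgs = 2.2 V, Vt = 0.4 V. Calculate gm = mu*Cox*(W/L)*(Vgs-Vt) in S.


Step 1: Vov = Vgs - Vt = 2.2 - 0.4 = 1.8 V
Step 2: gm = mu * Cox * (W/L) * Vov
Step 3: gm = 620 * 4.189e-07 * 24.5 * 1.8 = 1.15e-02 S

1.15e-02


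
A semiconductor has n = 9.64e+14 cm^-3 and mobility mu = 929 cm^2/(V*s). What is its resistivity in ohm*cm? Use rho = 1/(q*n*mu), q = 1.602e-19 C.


Step 1: sigma = q * n * mu = 1.602e-19 * 9.64e+14 * 929 = 1.43468e-01 S/cm
Step 2: rho = 1 / sigma = 1 / 1.43468e-01 = 6.97 ohm*cm

6.97


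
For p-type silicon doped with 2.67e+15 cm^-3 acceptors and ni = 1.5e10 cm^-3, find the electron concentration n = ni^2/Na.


Step 1: Majority hole concentration p ≈ Na = 2.67e+15 cm^-3
Step 2: n = ni^2 / Na = (1.5e10)^2 / 2.67e+15
Step 3: n = 8.43e+04 cm^-3

8.43e+04


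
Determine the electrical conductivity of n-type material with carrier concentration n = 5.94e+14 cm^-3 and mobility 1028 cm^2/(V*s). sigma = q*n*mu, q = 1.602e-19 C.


Step 1: sigma = q * n * mu
Step 2: sigma = 1.602e-19 * 5.94e+14 * 1028
Step 3: sigma = 9.782e-02 S/cm

9.782e-02


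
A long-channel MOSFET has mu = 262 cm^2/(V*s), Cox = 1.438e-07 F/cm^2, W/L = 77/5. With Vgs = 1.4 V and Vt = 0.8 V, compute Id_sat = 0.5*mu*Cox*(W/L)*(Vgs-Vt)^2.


Step 1: Overdrive voltage Vov = Vgs - Vt = 1.4 - 0.8 = 0.6 V
Step 2: W/L = 77/5 = 15.4
Step 3: Id = 0.5 * 262 * 1.438e-07 * 15.4 * 0.6^2
Step 4: Id = 1.04e-04 A

1.04e-04


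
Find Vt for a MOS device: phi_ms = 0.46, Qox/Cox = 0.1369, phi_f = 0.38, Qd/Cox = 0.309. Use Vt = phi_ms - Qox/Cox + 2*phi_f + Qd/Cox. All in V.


Step 1: Vt = phi_ms - Qox/Cox + 2*phi_f + Qd/Cox
Step 2: Vt = 0.46 - 0.1369 + 2*0.38 + 0.309
Step 3: Vt = 0.46 - 0.1369 + 0.76 + 0.309
Step 4: Vt = 1.3921 V

1.3921


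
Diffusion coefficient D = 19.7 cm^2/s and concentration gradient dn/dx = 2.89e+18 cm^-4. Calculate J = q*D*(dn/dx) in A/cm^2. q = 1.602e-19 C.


Step 1: J = q * D * (dn/dx)
Step 2: J = 1.602e-19 * 19.7 * 2.89e+18
Step 3: J = 9.12e+00 A/cm^2

9.12e+00


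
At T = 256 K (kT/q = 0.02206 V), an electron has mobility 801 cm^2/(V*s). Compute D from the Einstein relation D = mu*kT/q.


Step 1: D = mu * (kT/q)
Step 2: D = 801 * 0.02206
Step 3: D = 17.67 cm^2/s

17.67


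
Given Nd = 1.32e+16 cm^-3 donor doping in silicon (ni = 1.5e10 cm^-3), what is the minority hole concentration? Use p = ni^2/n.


Step 1: Since Nd >> ni, n ≈ Nd = 1.32e+16 cm^-3
Step 2: p = ni^2 / n = (1.5e10)^2 / 1.32e+16
Step 3: p = 2.25e20 / 1.32e+16 = 1.70e+04 cm^-3

1.70e+04


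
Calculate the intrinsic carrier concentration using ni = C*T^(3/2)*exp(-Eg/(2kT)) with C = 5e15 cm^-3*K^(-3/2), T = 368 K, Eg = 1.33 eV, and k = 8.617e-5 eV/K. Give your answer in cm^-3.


Step 1: Compute kT = 8.617e-5 * 368 = 0.03171056 eV
Step 2: Exponent = -Eg/(2kT) = -1.33/(2*0.03171056) = -20.97093
Step 3: T^(3/2) = 368^1.5 = 7059.46
Step 4: ni = 5e15 * 7059.46 * exp(-20.97093) = 2.76e+10 cm^-3

2.76e+10


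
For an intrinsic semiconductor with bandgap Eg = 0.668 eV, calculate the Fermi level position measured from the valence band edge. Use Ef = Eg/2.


Step 1: For an intrinsic semiconductor, the Fermi level sits at midgap.
Step 2: Ef = Eg / 2 = 0.668 / 2 = 0.334 eV

0.334


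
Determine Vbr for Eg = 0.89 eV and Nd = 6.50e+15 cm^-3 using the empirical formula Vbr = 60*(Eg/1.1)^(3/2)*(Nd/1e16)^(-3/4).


Step 1: Eg/1.1 = 0.89/1.1 = 0.809091
Step 2: (Eg/1.1)^1.5 = 0.809091^1.5 = 0.727773
Step 3: (Nd/1e16)^(-0.75) = (0.65)^(-0.75) = 1.381386
Step 4: Vbr = 60 * 0.727773 * 1.381386 = 60.3 V

60.3


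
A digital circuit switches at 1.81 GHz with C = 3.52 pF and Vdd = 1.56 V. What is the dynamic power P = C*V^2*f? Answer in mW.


Step 1: V^2 = 1.56^2 = 2.4336 V^2
Step 2: P = C*V^2*f = 3.52e-12 F * 2.4336 * 1.81e9 Hz
Step 3: P = 1.550495232e-02 W
Step 4: P = 15.505 mW

15.505


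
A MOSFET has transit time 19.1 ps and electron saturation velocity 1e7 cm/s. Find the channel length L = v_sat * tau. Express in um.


Step 1: tau in seconds = 19.1 ps * 1e-12 = 1.9100e-11 s
Step 2: L = v_sat * tau = 1e7 * 1.9100e-11 = 1.9100e-04 cm
Step 3: L in um = 1.9100e-04 * 1e4 = 1.91 um

1.91


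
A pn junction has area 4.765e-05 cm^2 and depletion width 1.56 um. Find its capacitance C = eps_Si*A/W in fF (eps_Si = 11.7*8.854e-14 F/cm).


Step 1: eps_Si = 11.7 * 8.854e-14 = 1.035918e-12 F/cm
Step 2: W in cm = 1.56 * 1e-4 = 1.56e-04 cm
Step 3: C = 1.035918e-12 * 4.765e-05 / 1.56e-04 = 3.164198e-13 F
Step 4: C = 316.42 fF

316.42


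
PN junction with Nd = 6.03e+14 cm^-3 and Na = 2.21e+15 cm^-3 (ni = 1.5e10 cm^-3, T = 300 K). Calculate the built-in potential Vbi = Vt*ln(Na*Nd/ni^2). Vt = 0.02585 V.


Step 1: Compute Na*Nd/ni^2 = 2.21e+15 * 6.03e+14 / (1.5e10)^2 = 5.9228e+09
Step 2: ln(5.9228e+09) = 22.5021
Step 3: Vbi = 0.02585 * 22.5021 = 0.582 V

0.582


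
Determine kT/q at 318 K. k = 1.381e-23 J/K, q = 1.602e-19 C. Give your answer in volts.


Step 1: kT = 1.381e-23 * 318 = 4.39158e-21 J
Step 2: Vt = kT/q = 4.39158e-21 / 1.602e-19
Step 3: Vt = 0.02741 V

0.02741


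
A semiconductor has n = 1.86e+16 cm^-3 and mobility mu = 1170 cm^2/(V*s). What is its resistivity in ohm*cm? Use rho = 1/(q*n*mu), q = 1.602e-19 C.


Step 1: sigma = q * n * mu = 1.602e-19 * 1.86e+16 * 1170 = 3.48627e+00 S/cm
Step 2: rho = 1 / sigma = 1 / 3.48627e+00 = 0.2868 ohm*cm

0.2868


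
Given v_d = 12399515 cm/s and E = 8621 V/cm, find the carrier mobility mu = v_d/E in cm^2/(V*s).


Step 1: mu = v_d / E
Step 2: mu = 12399515 / 8621
Step 3: mu = 1438.29 cm^2/(V*s)

1438.29


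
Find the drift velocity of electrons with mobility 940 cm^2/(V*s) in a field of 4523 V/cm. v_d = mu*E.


Step 1: v_d = mu * E
Step 2: v_d = 940 * 4523 = 4251620
Step 3: v_d = 4.25e+06 cm/s

4.25e+06


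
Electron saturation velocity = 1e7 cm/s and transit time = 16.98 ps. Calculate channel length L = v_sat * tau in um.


Step 1: tau in seconds = 16.98 ps * 1e-12 = 1.6980e-11 s
Step 2: L = v_sat * tau = 1e7 * 1.6980e-11 = 1.6980e-04 cm
Step 3: L in um = 1.6980e-04 * 1e4 = 1.698 um

1.698


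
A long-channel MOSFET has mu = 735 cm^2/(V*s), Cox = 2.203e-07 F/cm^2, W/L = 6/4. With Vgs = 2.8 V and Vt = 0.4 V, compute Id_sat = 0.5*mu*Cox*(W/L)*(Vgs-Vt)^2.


Step 1: Overdrive voltage Vov = Vgs - Vt = 2.8 - 0.4 = 2.4 V
Step 2: W/L = 6/4 = 1.5
Step 3: Id = 0.5 * 735 * 2.203e-07 * 1.5 * 2.4^2
Step 4: Id = 6.99e-04 A

6.99e-04


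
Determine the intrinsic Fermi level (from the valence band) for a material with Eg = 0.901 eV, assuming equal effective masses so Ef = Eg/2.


Step 1: For an intrinsic semiconductor, the Fermi level sits at midgap.
Step 2: Ef = Eg / 2 = 0.901 / 2 = 0.4505 eV

0.4505


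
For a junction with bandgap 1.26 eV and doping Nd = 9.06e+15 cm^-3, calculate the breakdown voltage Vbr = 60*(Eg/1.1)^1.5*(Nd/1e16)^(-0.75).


Step 1: Eg/1.1 = 1.26/1.1 = 1.145455
Step 2: (Eg/1.1)^1.5 = 1.145455^1.5 = 1.225934
Step 3: (Nd/1e16)^(-0.75) = (0.906)^(-0.75) = 1.076847
Step 4: Vbr = 60 * 1.225934 * 1.076847 = 79.2 V

79.2


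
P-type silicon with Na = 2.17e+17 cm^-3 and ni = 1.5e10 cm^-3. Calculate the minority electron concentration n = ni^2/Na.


Step 1: Majority hole concentration p ≈ Na = 2.17e+17 cm^-3
Step 2: n = ni^2 / Na = (1.5e10)^2 / 2.17e+17
Step 3: n = 1.04e+03 cm^-3

1.04e+03


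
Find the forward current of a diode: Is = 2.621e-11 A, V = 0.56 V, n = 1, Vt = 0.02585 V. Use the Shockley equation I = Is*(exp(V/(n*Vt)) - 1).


Step 1: V/(n*Vt) = 0.56/(1*0.02585) = 21.6634
Step 2: exp(21.6634) = 2.5603e+09
Step 3: I = 2.621e-11 * (2.5603e+09 - 1) = 6.71e-02 A

6.71e-02


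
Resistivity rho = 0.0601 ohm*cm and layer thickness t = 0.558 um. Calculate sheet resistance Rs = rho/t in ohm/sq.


Step 1: Convert thickness to cm: t = 0.558 um = 5.5800e-05 cm
Step 2: Rs = rho / t = 0.0601 / 5.5800e-05
Step 3: Rs = 1077.1 ohm/sq

1077.1


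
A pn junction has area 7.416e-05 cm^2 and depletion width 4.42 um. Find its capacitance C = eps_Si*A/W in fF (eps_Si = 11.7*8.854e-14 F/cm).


Step 1: eps_Si = 11.7 * 8.854e-14 = 1.035918e-12 F/cm
Step 2: W in cm = 4.42 * 1e-4 = 4.42e-04 cm
Step 3: C = 1.035918e-12 * 7.416e-05 / 4.42e-04 = 1.738092e-13 F
Step 4: C = 173.81 fF

173.81


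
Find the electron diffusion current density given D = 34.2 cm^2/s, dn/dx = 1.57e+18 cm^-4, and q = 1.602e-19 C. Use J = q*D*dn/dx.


Step 1: J = q * D * (dn/dx)
Step 2: J = 1.602e-19 * 34.2 * 1.57e+18
Step 3: J = 8.60e+00 A/cm^2

8.60e+00


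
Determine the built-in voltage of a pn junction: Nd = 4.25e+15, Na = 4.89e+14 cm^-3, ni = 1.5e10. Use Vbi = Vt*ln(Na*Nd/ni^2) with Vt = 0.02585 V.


Step 1: Compute Na*Nd/ni^2 = 4.89e+14 * 4.25e+15 / (1.5e10)^2 = 9.2367e+09
Step 2: ln(9.2367e+09) = 22.9465
Step 3: Vbi = 0.02585 * 22.9465 = 0.593 V

0.593


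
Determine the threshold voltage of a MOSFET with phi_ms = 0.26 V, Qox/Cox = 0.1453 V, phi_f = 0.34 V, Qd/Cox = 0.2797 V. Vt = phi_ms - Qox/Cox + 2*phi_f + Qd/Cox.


Step 1: Vt = phi_ms - Qox/Cox + 2*phi_f + Qd/Cox
Step 2: Vt = 0.26 - 0.1453 + 2*0.34 + 0.2797
Step 3: Vt = 0.26 - 0.1453 + 0.68 + 0.2797
Step 4: Vt = 1.0744 V

1.0744


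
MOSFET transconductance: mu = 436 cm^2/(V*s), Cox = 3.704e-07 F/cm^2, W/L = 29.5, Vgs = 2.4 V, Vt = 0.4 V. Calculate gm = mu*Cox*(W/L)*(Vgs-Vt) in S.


Step 1: Vov = Vgs - Vt = 2.4 - 0.4 = 2.0 V
Step 2: gm = mu * Cox * (W/L) * Vov
Step 3: gm = 436 * 3.704e-07 * 29.5 * 2.0 = 9.53e-03 S

9.53e-03


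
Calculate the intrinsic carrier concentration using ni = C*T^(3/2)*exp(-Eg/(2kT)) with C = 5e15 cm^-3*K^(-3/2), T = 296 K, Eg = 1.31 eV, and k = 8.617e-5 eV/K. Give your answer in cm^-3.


Step 1: Compute kT = 8.617e-5 * 296 = 0.02550632 eV
Step 2: Exponent = -Eg/(2kT) = -1.31/(2*0.02550632) = -25.67991
Step 3: T^(3/2) = 296^1.5 = 5092.58
Step 4: ni = 5e15 * 5092.58 * exp(-25.67991) = 1.79e+08 cm^-3

1.79e+08


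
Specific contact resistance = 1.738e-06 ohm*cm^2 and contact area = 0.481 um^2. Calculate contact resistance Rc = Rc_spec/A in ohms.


Step 1: Convert area to cm^2: 0.481 um^2 = 4.8100e-09 cm^2
Step 2: Rc = Rc_spec / A = 1.738e-06 / 4.8100e-09
Step 3: Rc = 3.61e+02 ohms

3.61e+02


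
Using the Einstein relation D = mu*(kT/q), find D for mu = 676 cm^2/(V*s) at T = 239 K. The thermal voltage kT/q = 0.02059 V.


Step 1: D = mu * (kT/q)
Step 2: D = 676 * 0.02059
Step 3: D = 13.92 cm^2/s

13.92


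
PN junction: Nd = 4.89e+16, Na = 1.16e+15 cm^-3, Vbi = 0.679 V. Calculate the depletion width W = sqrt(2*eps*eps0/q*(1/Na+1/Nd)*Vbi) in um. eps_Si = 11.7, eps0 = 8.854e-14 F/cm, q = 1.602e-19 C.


Step 1: 1/Na + 1/Nd = 1/1.16e+15 + 1/4.89e+16 = 8.82519e-16
Step 2: 2*eps*eps0/q = 2*11.7*8.854e-14/1.602e-19 = 1.293281e+07
Step 3: W^2 = 1.293281e+07 * 8.82519e-16 * 0.679 = 7.74973e-09
Step 4: W = sqrt(7.74973e-09) = 8.803e-05 cm = 0.8803 um

0.8803


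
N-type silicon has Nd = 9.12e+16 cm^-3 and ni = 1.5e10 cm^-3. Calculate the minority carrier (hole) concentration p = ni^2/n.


Step 1: Since Nd >> ni, n ≈ Nd = 9.12e+16 cm^-3
Step 2: p = ni^2 / n = (1.5e10)^2 / 9.12e+16
Step 3: p = 2.25e20 / 9.12e+16 = 2.47e+03 cm^-3

2.47e+03


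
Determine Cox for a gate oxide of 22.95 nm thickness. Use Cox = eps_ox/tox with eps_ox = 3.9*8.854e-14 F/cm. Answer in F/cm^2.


Step 1: eps_ox = 3.9 * 8.854e-14 = 3.45306e-13 F/cm
Step 2: tox in cm = 22.95 nm * 1e-7 = 2.2950e-06 cm
Step 3: Cox = 3.45306e-13 / 2.2950e-06 = 1.50e-07 F/cm^2

1.50e-07


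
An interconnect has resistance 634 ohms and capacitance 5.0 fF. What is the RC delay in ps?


Step 1: tau = R * C
Step 2: tau = 634 * 5.0 fF = 634 * 5.0e-15 F
Step 3: tau = 3.17e-12 s = 3.17 ps

3.17


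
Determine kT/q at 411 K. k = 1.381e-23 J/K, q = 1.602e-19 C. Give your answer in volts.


Step 1: kT = 1.381e-23 * 411 = 5.67591e-21 J
Step 2: Vt = kT/q = 5.67591e-21 / 1.602e-19
Step 3: Vt = 0.03543 V

0.03543


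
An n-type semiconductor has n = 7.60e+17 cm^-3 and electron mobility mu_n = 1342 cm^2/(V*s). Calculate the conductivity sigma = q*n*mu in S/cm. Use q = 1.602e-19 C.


Step 1: sigma = q * n * mu
Step 2: sigma = 1.602e-19 * 7.60e+17 * 1342
Step 3: sigma = 1.634e+02 S/cm

1.634e+02


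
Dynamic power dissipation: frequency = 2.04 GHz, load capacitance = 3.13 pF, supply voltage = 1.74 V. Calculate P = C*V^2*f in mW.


Step 1: V^2 = 1.74^2 = 3.0276 V^2
Step 2: P = C*V^2*f = 3.13e-12 F * 3.0276 * 2.04e9 Hz
Step 3: P = 1.933183152e-02 W
Step 4: P = 19.332 mW

19.332


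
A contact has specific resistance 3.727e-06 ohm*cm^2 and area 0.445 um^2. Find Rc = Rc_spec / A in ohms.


Step 1: Convert area to cm^2: 0.445 um^2 = 4.4500e-09 cm^2
Step 2: Rc = Rc_spec / A = 3.727e-06 / 4.4500e-09
Step 3: Rc = 8.38e+02 ohms

8.38e+02


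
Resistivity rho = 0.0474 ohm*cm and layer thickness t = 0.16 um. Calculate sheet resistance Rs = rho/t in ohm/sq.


Step 1: Convert thickness to cm: t = 0.16 um = 1.6000e-05 cm
Step 2: Rs = rho / t = 0.0474 / 1.6000e-05
Step 3: Rs = 2962.5 ohm/sq

2962.5


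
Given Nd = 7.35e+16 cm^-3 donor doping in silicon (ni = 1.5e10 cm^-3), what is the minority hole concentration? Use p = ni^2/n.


Step 1: Since Nd >> ni, n ≈ Nd = 7.35e+16 cm^-3
Step 2: p = ni^2 / n = (1.5e10)^2 / 7.35e+16
Step 3: p = 2.25e20 / 7.35e+16 = 3.06e+03 cm^-3

3.06e+03


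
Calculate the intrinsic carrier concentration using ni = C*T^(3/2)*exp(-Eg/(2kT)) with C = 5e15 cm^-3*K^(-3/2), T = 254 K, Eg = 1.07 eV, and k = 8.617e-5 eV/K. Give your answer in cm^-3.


Step 1: Compute kT = 8.617e-5 * 254 = 0.02188718 eV
Step 2: Exponent = -Eg/(2kT) = -1.07/(2*0.02188718) = -24.44353
Step 3: T^(3/2) = 254^1.5 = 4048.09
Step 4: ni = 5e15 * 4048.09 * exp(-24.44353) = 4.90e+08 cm^-3

4.90e+08


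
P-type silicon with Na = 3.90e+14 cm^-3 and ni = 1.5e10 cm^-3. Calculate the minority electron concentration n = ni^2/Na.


Step 1: Majority hole concentration p ≈ Na = 3.90e+14 cm^-3
Step 2: n = ni^2 / Na = (1.5e10)^2 / 3.90e+14
Step 3: n = 5.77e+05 cm^-3

5.77e+05


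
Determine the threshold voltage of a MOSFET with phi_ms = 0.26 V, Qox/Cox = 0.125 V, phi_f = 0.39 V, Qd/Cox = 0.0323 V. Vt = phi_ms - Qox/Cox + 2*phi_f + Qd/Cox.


Step 1: Vt = phi_ms - Qox/Cox + 2*phi_f + Qd/Cox
Step 2: Vt = 0.26 - 0.125 + 2*0.39 + 0.0323
Step 3: Vt = 0.26 - 0.125 + 0.78 + 0.0323
Step 4: Vt = 0.9473 V

0.9473


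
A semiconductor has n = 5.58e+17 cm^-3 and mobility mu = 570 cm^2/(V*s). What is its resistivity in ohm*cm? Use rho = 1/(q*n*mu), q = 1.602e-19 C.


Step 1: sigma = q * n * mu = 1.602e-19 * 5.58e+17 * 570 = 5.09532e+01 S/cm
Step 2: rho = 1 / sigma = 1 / 5.09532e+01 = 0.01963 ohm*cm

0.01963


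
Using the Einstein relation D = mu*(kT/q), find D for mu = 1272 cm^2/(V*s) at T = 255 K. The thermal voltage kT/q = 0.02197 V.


Step 1: D = mu * (kT/q)
Step 2: D = 1272 * 0.02197
Step 3: D = 27.95 cm^2/s

27.95


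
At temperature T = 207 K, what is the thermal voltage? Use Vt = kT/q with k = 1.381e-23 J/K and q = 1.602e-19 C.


Step 1: kT = 1.381e-23 * 207 = 2.85867e-21 J
Step 2: Vt = kT/q = 2.85867e-21 / 1.602e-19
Step 3: Vt = 0.01784 V

0.01784


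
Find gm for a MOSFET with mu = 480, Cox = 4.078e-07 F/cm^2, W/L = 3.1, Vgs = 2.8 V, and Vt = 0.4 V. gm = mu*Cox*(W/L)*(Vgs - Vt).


Step 1: Vov = Vgs - Vt = 2.8 - 0.4 = 2.4 V
Step 2: gm = mu * Cox * (W/L) * Vov
Step 3: gm = 480 * 4.078e-07 * 3.1 * 2.4 = 1.46e-03 S

1.46e-03


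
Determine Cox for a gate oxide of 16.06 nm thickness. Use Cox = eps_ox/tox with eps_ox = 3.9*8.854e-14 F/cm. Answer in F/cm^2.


Step 1: eps_ox = 3.9 * 8.854e-14 = 3.45306e-13 F/cm
Step 2: tox in cm = 16.06 nm * 1e-7 = 1.6060e-06 cm
Step 3: Cox = 3.45306e-13 / 1.6060e-06 = 2.15e-07 F/cm^2

2.15e-07


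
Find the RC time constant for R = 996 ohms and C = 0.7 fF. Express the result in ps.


Step 1: tau = R * C
Step 2: tau = 996 * 0.7 fF = 996 * 7.0e-16 F
Step 3: tau = 6.972e-13 s = 0.6972 ps

0.6972


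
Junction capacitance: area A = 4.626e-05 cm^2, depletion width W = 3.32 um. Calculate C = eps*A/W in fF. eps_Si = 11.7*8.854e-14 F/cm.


Step 1: eps_Si = 11.7 * 8.854e-14 = 1.035918e-12 F/cm
Step 2: W in cm = 3.32 * 1e-4 = 3.32e-04 cm
Step 3: C = 1.035918e-12 * 4.626e-05 / 3.32e-04 = 1.443421e-13 F
Step 4: C = 144.34 fF

144.34


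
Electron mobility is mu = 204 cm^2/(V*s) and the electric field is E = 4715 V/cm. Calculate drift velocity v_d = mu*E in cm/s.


Step 1: v_d = mu * E
Step 2: v_d = 204 * 4715 = 961860
Step 3: v_d = 9.62e+05 cm/s

9.62e+05


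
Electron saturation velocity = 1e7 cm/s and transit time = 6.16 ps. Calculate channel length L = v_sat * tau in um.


Step 1: tau in seconds = 6.16 ps * 1e-12 = 6.1600e-12 s
Step 2: L = v_sat * tau = 1e7 * 6.1600e-12 = 6.1600e-05 cm
Step 3: L in um = 6.1600e-05 * 1e4 = 0.616 um

0.616


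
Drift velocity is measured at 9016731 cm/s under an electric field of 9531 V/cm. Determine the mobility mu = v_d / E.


Step 1: mu = v_d / E
Step 2: mu = 9016731 / 9531
Step 3: mu = 946.04 cm^2/(V*s)

946.04


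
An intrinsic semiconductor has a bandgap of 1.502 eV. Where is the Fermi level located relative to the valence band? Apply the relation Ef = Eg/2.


Step 1: For an intrinsic semiconductor, the Fermi level sits at midgap.
Step 2: Ef = Eg / 2 = 1.502 / 2 = 0.751 eV

0.751


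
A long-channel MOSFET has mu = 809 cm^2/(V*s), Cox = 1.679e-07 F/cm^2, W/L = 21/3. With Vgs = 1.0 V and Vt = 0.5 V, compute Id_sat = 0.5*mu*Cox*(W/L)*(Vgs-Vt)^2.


Step 1: Overdrive voltage Vov = Vgs - Vt = 1.0 - 0.5 = 0.5 V
Step 2: W/L = 21/3 = 7
Step 3: Id = 0.5 * 809 * 1.679e-07 * 7 * 0.5^2
Step 4: Id = 1.19e-04 A

1.19e-04


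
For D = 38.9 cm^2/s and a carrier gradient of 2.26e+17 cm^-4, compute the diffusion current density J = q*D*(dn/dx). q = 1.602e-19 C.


Step 1: J = q * D * (dn/dx)
Step 2: J = 1.602e-19 * 38.9 * 2.26e+17
Step 3: J = 1.41e+00 A/cm^2

1.41e+00


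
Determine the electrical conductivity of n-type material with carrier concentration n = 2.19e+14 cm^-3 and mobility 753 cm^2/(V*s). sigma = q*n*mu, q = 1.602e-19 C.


Step 1: sigma = q * n * mu
Step 2: sigma = 1.602e-19 * 2.19e+14 * 753
Step 3: sigma = 2.642e-02 S/cm

2.642e-02


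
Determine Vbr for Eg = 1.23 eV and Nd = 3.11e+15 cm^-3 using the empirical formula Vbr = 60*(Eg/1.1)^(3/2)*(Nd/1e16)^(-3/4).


Step 1: Eg/1.1 = 1.23/1.1 = 1.118182
Step 2: (Eg/1.1)^1.5 = 1.118182^1.5 = 1.182412
Step 3: (Nd/1e16)^(-0.75) = (0.311)^(-0.75) = 2.401208
Step 4: Vbr = 60 * 1.182412 * 2.401208 = 170.4 V

170.4


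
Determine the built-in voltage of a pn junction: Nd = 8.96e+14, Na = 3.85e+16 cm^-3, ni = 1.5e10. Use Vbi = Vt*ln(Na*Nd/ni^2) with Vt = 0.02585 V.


Step 1: Compute Na*Nd/ni^2 = 3.85e+16 * 8.96e+14 / (1.5e10)^2 = 1.5332e+11
Step 2: ln(1.5332e+11) = 25.7558
Step 3: Vbi = 0.02585 * 25.7558 = 0.666 V

0.666


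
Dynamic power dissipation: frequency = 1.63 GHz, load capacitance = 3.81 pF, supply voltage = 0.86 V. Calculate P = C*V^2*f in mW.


Step 1: V^2 = 0.86^2 = 0.7396 V^2
Step 2: P = C*V^2*f = 3.81e-12 F * 0.7396 * 1.63e9 Hz
Step 3: P = 4.59313788e-03 W
Step 4: P = 4.593 mW

4.593


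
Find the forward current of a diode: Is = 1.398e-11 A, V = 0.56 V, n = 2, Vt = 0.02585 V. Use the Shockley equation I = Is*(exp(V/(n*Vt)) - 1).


Step 1: V/(n*Vt) = 0.56/(2*0.02585) = 10.8317
Step 2: exp(10.8317) = 5.0600e+04
Step 3: I = 1.398e-11 * (5.0600e+04 - 1) = 7.07e-07 A

7.07e-07


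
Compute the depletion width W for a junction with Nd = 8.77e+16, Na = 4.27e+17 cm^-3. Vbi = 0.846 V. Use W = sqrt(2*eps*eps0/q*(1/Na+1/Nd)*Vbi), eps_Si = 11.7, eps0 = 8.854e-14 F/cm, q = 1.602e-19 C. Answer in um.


Step 1: 1/Na + 1/Nd = 1/4.27e+17 + 1/8.77e+16 = 1.37444e-17
Step 2: 2*eps*eps0/q = 2*11.7*8.854e-14/1.602e-19 = 1.293281e+07
Step 3: W^2 = 1.293281e+07 * 1.37444e-17 * 0.846 = 1.50380e-10
Step 4: W = sqrt(1.50380e-10) = 1.226e-05 cm = 0.1226 um

0.1226


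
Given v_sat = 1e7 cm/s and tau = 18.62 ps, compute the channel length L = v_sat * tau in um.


Step 1: tau in seconds = 18.62 ps * 1e-12 = 1.8620e-11 s
Step 2: L = v_sat * tau = 1e7 * 1.8620e-11 = 1.8620e-04 cm
Step 3: L in um = 1.8620e-04 * 1e4 = 1.862 um

1.862


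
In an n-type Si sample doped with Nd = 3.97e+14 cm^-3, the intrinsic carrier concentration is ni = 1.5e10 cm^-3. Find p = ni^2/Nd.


Step 1: Since Nd >> ni, n ≈ Nd = 3.97e+14 cm^-3
Step 2: p = ni^2 / n = (1.5e10)^2 / 3.97e+14
Step 3: p = 2.25e20 / 3.97e+14 = 5.67e+05 cm^-3

5.67e+05


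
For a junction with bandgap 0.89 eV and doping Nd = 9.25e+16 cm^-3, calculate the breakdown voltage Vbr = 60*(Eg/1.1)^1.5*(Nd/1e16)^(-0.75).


Step 1: Eg/1.1 = 0.89/1.1 = 0.809091
Step 2: (Eg/1.1)^1.5 = 0.809091^1.5 = 0.727773
Step 3: (Nd/1e16)^(-0.75) = (9.25)^(-0.75) = 0.188536
Step 4: Vbr = 60 * 0.727773 * 0.188536 = 8.2 V

8.2


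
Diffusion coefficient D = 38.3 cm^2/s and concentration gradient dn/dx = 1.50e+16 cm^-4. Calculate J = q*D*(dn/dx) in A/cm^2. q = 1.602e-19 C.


Step 1: J = q * D * (dn/dx)
Step 2: J = 1.602e-19 * 38.3 * 1.50e+16
Step 3: J = 9.20e-02 A/cm^2

9.20e-02


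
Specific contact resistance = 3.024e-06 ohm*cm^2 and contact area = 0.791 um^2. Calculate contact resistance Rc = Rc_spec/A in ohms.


Step 1: Convert area to cm^2: 0.791 um^2 = 7.9100e-09 cm^2
Step 2: Rc = Rc_spec / A = 3.024e-06 / 7.9100e-09
Step 3: Rc = 3.82e+02 ohms

3.82e+02


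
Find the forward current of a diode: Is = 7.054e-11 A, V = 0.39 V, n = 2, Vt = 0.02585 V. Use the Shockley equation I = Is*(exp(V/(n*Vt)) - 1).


Step 1: V/(n*Vt) = 0.39/(2*0.02585) = 7.5435
Step 2: exp(7.5435) = 1.8884e+03
Step 3: I = 7.054e-11 * (1.8884e+03 - 1) = 1.33e-07 A

1.33e-07


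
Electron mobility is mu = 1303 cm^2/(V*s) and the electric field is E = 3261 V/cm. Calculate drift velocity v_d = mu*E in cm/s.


Step 1: v_d = mu * E
Step 2: v_d = 1303 * 3261 = 4249083
Step 3: v_d = 4.25e+06 cm/s

4.25e+06


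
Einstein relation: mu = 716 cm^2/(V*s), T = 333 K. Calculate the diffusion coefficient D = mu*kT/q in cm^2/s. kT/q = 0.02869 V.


Step 1: D = mu * (kT/q)
Step 2: D = 716 * 0.02869
Step 3: D = 20.54 cm^2/s

20.54


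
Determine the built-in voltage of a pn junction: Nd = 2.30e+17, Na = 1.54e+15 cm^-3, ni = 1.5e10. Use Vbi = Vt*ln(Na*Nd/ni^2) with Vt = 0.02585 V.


Step 1: Compute Na*Nd/ni^2 = 1.54e+15 * 2.30e+17 / (1.5e10)^2 = 1.5742e+12
Step 2: ln(1.5742e+12) = 28.0848
Step 3: Vbi = 0.02585 * 28.0848 = 0.726 V

0.726


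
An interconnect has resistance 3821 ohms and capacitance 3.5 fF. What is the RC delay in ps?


Step 1: tau = R * C
Step 2: tau = 3821 * 3.5 fF = 3821 * 3.5e-15 F
Step 3: tau = 1.33735e-11 s = 13.3735 ps

13.3735


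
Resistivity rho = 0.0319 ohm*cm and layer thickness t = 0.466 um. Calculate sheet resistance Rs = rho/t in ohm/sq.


Step 1: Convert thickness to cm: t = 0.466 um = 4.6600e-05 cm
Step 2: Rs = rho / t = 0.0319 / 4.6600e-05
Step 3: Rs = 684.5 ohm/sq

684.5


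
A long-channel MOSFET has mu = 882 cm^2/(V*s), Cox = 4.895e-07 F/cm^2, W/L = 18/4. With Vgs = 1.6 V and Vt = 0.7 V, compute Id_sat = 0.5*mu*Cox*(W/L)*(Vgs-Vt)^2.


Step 1: Overdrive voltage Vov = Vgs - Vt = 1.6 - 0.7 = 0.9 V
Step 2: W/L = 18/4 = 4.5
Step 3: Id = 0.5 * 882 * 4.895e-07 * 4.5 * 0.9^2
Step 4: Id = 7.87e-04 A

7.87e-04


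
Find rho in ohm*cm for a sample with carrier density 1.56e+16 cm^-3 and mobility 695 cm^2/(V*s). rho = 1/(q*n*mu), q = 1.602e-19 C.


Step 1: sigma = q * n * mu = 1.602e-19 * 1.56e+16 * 695 = 1.73689e+00 S/cm
Step 2: rho = 1 / sigma = 1 / 1.73689e+00 = 0.5757 ohm*cm

0.5757


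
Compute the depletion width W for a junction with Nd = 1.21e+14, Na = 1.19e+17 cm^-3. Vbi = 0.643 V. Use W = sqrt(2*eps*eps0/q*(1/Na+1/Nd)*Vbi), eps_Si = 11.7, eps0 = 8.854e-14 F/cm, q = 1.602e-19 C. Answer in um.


Step 1: 1/Na + 1/Nd = 1/1.19e+17 + 1/1.21e+14 = 8.27287e-15
Step 2: 2*eps*eps0/q = 2*11.7*8.854e-14/1.602e-19 = 1.293281e+07
Step 3: W^2 = 1.293281e+07 * 8.27287e-15 * 0.643 = 6.87955e-08
Step 4: W = sqrt(6.87955e-08) = 2.623e-04 cm = 2.623 um

2.623


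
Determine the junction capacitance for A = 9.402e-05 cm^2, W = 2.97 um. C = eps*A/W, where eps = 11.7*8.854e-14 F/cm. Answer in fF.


Step 1: eps_Si = 11.7 * 8.854e-14 = 1.035918e-12 F/cm
Step 2: W in cm = 2.97 * 1e-4 = 2.97e-04 cm
Step 3: C = 1.035918e-12 * 9.402e-05 / 2.97e-04 = 3.279361e-13 F
Step 4: C = 327.94 fF

327.94


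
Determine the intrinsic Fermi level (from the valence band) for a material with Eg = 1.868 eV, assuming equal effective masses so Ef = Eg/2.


Step 1: For an intrinsic semiconductor, the Fermi level sits at midgap.
Step 2: Ef = Eg / 2 = 1.868 / 2 = 0.934 eV

0.934


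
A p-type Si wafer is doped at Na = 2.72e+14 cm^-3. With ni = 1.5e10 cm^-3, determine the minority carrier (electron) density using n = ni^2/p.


Step 1: Majority hole concentration p ≈ Na = 2.72e+14 cm^-3
Step 2: n = ni^2 / Na = (1.5e10)^2 / 2.72e+14
Step 3: n = 8.27e+05 cm^-3

8.27e+05


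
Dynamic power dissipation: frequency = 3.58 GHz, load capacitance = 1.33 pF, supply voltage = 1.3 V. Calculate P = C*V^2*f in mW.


Step 1: V^2 = 1.3^2 = 1.69 V^2
Step 2: P = C*V^2*f = 1.33e-12 F * 1.69 * 3.58e9 Hz
Step 3: P = 8.046766e-03 W
Step 4: P = 8.047 mW

8.047


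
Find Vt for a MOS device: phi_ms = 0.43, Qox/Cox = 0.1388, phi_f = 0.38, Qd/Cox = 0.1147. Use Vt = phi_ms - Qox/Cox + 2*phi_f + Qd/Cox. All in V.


Step 1: Vt = phi_ms - Qox/Cox + 2*phi_f + Qd/Cox
Step 2: Vt = 0.43 - 0.1388 + 2*0.38 + 0.1147
Step 3: Vt = 0.43 - 0.1388 + 0.76 + 0.1147
Step 4: Vt = 1.1659 V

1.1659


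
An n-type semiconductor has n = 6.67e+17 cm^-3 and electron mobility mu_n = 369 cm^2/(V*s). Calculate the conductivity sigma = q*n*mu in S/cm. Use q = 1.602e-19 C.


Step 1: sigma = q * n * mu
Step 2: sigma = 1.602e-19 * 6.67e+17 * 369
Step 3: sigma = 3.943e+01 S/cm

3.943e+01


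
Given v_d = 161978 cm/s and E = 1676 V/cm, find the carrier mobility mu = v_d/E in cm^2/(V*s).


Step 1: mu = v_d / E
Step 2: mu = 161978 / 1676
Step 3: mu = 96.65 cm^2/(V*s)

96.65


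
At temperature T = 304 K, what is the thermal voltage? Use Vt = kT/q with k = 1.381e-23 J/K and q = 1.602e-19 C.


Step 1: kT = 1.381e-23 * 304 = 4.19824e-21 J
Step 2: Vt = kT/q = 4.19824e-21 / 1.602e-19
Step 3: Vt = 0.02621 V

0.02621


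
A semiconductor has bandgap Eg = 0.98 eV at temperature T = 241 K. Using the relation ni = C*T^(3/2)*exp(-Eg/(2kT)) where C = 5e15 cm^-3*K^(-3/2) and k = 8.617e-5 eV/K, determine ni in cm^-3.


Step 1: Compute kT = 8.617e-5 * 241 = 0.02076697 eV
Step 2: Exponent = -Eg/(2kT) = -0.98/(2*0.02076697) = -23.59516
Step 3: T^(3/2) = 241^1.5 = 3741.33
Step 4: ni = 5e15 * 3741.33 * exp(-23.59516) = 1.06e+09 cm^-3

1.06e+09


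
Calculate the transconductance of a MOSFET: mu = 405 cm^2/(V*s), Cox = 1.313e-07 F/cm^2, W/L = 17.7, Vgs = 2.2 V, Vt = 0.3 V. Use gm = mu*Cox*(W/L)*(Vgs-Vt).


Step 1: Vov = Vgs - Vt = 2.2 - 0.3 = 1.9 V
Step 2: gm = mu * Cox * (W/L) * Vov
Step 3: gm = 405 * 1.313e-07 * 17.7 * 1.9 = 1.79e-03 S

1.79e-03


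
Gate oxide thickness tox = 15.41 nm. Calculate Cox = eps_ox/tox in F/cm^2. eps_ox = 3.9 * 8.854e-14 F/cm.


Step 1: eps_ox = 3.9 * 8.854e-14 = 3.45306e-13 F/cm
Step 2: tox in cm = 15.41 nm * 1e-7 = 1.5410e-06 cm
Step 3: Cox = 3.45306e-13 / 1.5410e-06 = 2.24e-07 F/cm^2

2.24e-07


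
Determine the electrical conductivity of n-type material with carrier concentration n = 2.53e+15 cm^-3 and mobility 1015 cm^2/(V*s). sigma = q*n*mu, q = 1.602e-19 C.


Step 1: sigma = q * n * mu
Step 2: sigma = 1.602e-19 * 2.53e+15 * 1015
Step 3: sigma = 4.114e-01 S/cm

4.114e-01


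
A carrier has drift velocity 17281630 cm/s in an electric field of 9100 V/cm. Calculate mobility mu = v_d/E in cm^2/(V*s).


Step 1: mu = v_d / E
Step 2: mu = 17281630 / 9100
Step 3: mu = 1899.08 cm^2/(V*s)

1899.08


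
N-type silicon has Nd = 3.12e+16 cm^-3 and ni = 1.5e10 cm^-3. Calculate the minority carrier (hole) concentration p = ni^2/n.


Step 1: Since Nd >> ni, n ≈ Nd = 3.12e+16 cm^-3
Step 2: p = ni^2 / n = (1.5e10)^2 / 3.12e+16
Step 3: p = 2.25e20 / 3.12e+16 = 7.21e+03 cm^-3

7.21e+03


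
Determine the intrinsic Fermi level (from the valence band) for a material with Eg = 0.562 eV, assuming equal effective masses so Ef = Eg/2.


Step 1: For an intrinsic semiconductor, the Fermi level sits at midgap.
Step 2: Ef = Eg / 2 = 0.562 / 2 = 0.281 eV

0.281


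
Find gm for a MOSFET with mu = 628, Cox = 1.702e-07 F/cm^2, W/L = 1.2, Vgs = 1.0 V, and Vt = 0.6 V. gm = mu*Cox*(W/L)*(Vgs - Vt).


Step 1: Vov = Vgs - Vt = 1.0 - 0.6 = 0.4 V
Step 2: gm = mu * Cox * (W/L) * Vov
Step 3: gm = 628 * 1.702e-07 * 1.2 * 0.4 = 5.13e-05 S

5.13e-05


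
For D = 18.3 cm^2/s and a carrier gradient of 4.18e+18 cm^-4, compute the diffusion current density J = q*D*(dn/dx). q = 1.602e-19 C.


Step 1: J = q * D * (dn/dx)
Step 2: J = 1.602e-19 * 18.3 * 4.18e+18
Step 3: J = 1.23e+01 A/cm^2

1.23e+01


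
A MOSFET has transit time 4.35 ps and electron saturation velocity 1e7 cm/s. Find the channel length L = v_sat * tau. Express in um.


Step 1: tau in seconds = 4.35 ps * 1e-12 = 4.3500e-12 s
Step 2: L = v_sat * tau = 1e7 * 4.3500e-12 = 4.3500e-05 cm
Step 3: L in um = 4.3500e-05 * 1e4 = 0.435 um

0.435


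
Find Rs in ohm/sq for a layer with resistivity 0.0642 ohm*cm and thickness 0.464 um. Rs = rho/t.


Step 1: Convert thickness to cm: t = 0.464 um = 4.6400e-05 cm
Step 2: Rs = rho / t = 0.0642 / 4.6400e-05
Step 3: Rs = 1383.6 ohm/sq

1383.6


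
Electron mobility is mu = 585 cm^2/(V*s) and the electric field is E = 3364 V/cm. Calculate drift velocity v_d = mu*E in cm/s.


Step 1: v_d = mu * E
Step 2: v_d = 585 * 3364 = 1967940
Step 3: v_d = 1.97e+06 cm/s

1.97e+06


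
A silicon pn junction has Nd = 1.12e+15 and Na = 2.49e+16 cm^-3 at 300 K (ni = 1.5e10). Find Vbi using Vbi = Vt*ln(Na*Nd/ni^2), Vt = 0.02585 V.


Step 1: Compute Na*Nd/ni^2 = 2.49e+16 * 1.12e+15 / (1.5e10)^2 = 1.2395e+11
Step 2: ln(1.2395e+11) = 25.5431
Step 3: Vbi = 0.02585 * 25.5431 = 0.66 V

0.66


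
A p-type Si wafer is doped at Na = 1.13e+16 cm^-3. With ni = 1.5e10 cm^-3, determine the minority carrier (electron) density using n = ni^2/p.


Step 1: Majority hole concentration p ≈ Na = 1.13e+16 cm^-3
Step 2: n = ni^2 / Na = (1.5e10)^2 / 1.13e+16
Step 3: n = 1.99e+04 cm^-3

1.99e+04


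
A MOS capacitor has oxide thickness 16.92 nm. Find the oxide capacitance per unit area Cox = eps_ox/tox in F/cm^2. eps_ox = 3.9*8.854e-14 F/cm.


Step 1: eps_ox = 3.9 * 8.854e-14 = 3.45306e-13 F/cm
Step 2: tox in cm = 16.92 nm * 1e-7 = 1.6920e-06 cm
Step 3: Cox = 3.45306e-13 / 1.6920e-06 = 2.04e-07 F/cm^2

2.04e-07


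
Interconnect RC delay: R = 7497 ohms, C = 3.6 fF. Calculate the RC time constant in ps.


Step 1: tau = R * C
Step 2: tau = 7497 * 3.6 fF = 7497 * 3.6e-15 F
Step 3: tau = 2.69892e-11 s = 26.9892 ps

26.9892


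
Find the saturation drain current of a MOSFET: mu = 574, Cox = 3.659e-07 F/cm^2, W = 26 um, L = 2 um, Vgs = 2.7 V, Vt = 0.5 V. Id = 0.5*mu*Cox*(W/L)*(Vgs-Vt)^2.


Step 1: Overdrive voltage Vov = Vgs - Vt = 2.7 - 0.5 = 2.2 V
Step 2: W/L = 26/2 = 13
Step 3: Id = 0.5 * 574 * 3.659e-07 * 13 * 2.2^2
Step 4: Id = 6.61e-03 A

6.61e-03


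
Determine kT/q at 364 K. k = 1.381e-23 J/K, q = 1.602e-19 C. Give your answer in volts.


Step 1: kT = 1.381e-23 * 364 = 5.02684e-21 J
Step 2: Vt = kT/q = 5.02684e-21 / 1.602e-19
Step 3: Vt = 0.03138 V

0.03138


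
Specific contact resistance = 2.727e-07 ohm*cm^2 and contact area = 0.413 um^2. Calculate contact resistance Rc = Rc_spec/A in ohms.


Step 1: Convert area to cm^2: 0.413 um^2 = 4.1300e-09 cm^2
Step 2: Rc = Rc_spec / A = 2.727e-07 / 4.1300e-09
Step 3: Rc = 6.60e+01 ohms

6.60e+01


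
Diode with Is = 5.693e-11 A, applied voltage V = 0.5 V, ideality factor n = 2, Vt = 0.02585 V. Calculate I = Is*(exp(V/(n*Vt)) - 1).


Step 1: V/(n*Vt) = 0.5/(2*0.02585) = 9.6712
Step 2: exp(9.6712) = 1.5854e+04
Step 3: I = 5.693e-11 * (1.5854e+04 - 1) = 9.03e-07 A

9.03e-07


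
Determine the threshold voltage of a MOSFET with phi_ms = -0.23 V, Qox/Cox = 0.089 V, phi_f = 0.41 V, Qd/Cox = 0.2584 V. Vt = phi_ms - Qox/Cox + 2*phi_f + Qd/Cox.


Step 1: Vt = phi_ms - Qox/Cox + 2*phi_f + Qd/Cox
Step 2: Vt = -0.23 - 0.089 + 2*0.41 + 0.2584
Step 3: Vt = -0.23 - 0.089 + 0.82 + 0.2584
Step 4: Vt = 0.7594 V

0.7594


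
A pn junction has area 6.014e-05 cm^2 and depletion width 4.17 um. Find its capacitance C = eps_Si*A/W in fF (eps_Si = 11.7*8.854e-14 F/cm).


Step 1: eps_Si = 11.7 * 8.854e-14 = 1.035918e-12 F/cm
Step 2: W in cm = 4.17 * 1e-4 = 4.17e-04 cm
Step 3: C = 1.035918e-12 * 6.014e-05 / 4.17e-04 = 1.494007e-13 F
Step 4: C = 149.4 fF

149.4


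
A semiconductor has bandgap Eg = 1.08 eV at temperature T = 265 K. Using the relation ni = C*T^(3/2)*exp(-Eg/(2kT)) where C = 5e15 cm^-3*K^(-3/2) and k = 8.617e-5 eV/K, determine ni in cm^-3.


Step 1: Compute kT = 8.617e-5 * 265 = 0.02283505 eV
Step 2: Exponent = -Eg/(2kT) = -1.08/(2*0.02283505) = -23.64786
Step 3: T^(3/2) = 265^1.5 = 4313.89
Step 4: ni = 5e15 * 4313.89 * exp(-23.64786) = 1.16e+09 cm^-3

1.16e+09


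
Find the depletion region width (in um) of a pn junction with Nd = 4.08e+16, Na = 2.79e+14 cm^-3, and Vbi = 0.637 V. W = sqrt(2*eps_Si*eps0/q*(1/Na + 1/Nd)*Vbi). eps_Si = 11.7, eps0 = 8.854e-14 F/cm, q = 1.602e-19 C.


Step 1: 1/Na + 1/Nd = 1/2.79e+14 + 1/4.08e+16 = 3.60874e-15
Step 2: 2*eps*eps0/q = 2*11.7*8.854e-14/1.602e-19 = 1.293281e+07
Step 3: W^2 = 1.293281e+07 * 3.60874e-15 * 0.637 = 2.97295e-08
Step 4: W = sqrt(2.97295e-08) = 1.724e-04 cm = 1.724 um

1.724


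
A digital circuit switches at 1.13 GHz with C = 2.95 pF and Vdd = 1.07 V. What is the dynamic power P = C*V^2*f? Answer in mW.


Step 1: V^2 = 1.07^2 = 1.1449 V^2
Step 2: P = C*V^2*f = 2.95e-12 F * 1.1449 * 1.13e9 Hz
Step 3: P = 3.81652415e-03 W
Step 4: P = 3.817 mW

3.817


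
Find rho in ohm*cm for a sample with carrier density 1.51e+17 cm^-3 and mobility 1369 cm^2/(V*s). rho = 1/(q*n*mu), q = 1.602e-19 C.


Step 1: sigma = q * n * mu = 1.602e-19 * 1.51e+17 * 1369 = 3.31164e+01 S/cm
Step 2: rho = 1 / sigma = 1 / 3.31164e+01 = 0.0302 ohm*cm

0.0302


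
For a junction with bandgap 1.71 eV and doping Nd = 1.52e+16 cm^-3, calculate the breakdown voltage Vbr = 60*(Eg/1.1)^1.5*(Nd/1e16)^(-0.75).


Step 1: Eg/1.1 = 1.71/1.1 = 1.554545
Step 2: (Eg/1.1)^1.5 = 1.554545^1.5 = 1.938228
Step 3: (Nd/1e16)^(-0.75) = (1.52)^(-0.75) = 0.730495
Step 4: Vbr = 60 * 1.938228 * 0.730495 = 85.0 V

85.0
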